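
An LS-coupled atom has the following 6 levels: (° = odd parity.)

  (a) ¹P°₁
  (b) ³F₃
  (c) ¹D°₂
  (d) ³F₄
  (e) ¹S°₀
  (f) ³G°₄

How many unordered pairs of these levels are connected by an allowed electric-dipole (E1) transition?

(a)–(b): forbidden (ΔS, ΔL, ΔJ).
(a)–(c): forbidden (parity).
(a)–(d): forbidden (ΔS, ΔL, ΔJ).
(a)–(e): forbidden (parity).
(a)–(f): forbidden (parity, ΔS, ΔL, ΔJ).
(b)–(c): forbidden (ΔS).
(b)–(d): forbidden (parity).
(b)–(e): forbidden (ΔS, ΔL, ΔJ).
(b)–(f): allowed.
(c)–(d): forbidden (ΔS, ΔJ).
(c)–(e): forbidden (parity, ΔL, ΔJ).
(c)–(f): forbidden (parity, ΔS, ΔL, ΔJ).
(d)–(e): forbidden (ΔS, ΔL, ΔJ).
(d)–(f): allowed.
(e)–(f): forbidden (parity, ΔS, ΔL, ΔJ).
Allowed pairs: 2 of 15.

2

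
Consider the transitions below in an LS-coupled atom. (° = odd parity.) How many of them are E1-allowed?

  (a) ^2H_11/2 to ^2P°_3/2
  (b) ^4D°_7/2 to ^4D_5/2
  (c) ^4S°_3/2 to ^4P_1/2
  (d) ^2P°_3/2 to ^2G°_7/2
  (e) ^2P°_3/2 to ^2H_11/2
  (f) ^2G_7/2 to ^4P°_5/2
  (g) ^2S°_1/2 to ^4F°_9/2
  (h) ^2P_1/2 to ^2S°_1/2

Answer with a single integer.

(a) forbidden (ΔL, ΔJ fail)
(b) allowed
(c) allowed
(d) forbidden (parity, ΔL, ΔJ fail)
(e) forbidden (ΔL, ΔJ fail)
(f) forbidden (ΔS, ΔL fail)
(g) forbidden (parity, ΔS, ΔL, ΔJ fail)
(h) allowed
Total allowed: 3 of 8.

3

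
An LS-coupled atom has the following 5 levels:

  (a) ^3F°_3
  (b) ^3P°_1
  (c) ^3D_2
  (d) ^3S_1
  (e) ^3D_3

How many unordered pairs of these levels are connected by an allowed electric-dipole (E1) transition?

4

(a)–(b): forbidden (parity, ΔL, ΔJ).
(a)–(c): allowed.
(a)–(d): forbidden (ΔL, ΔJ).
(a)–(e): allowed.
(b)–(c): allowed.
(b)–(d): allowed.
(b)–(e): forbidden (ΔJ).
(c)–(d): forbidden (parity, ΔL).
(c)–(e): forbidden (parity).
(d)–(e): forbidden (parity, ΔL, ΔJ).
Allowed pairs: 4 of 10.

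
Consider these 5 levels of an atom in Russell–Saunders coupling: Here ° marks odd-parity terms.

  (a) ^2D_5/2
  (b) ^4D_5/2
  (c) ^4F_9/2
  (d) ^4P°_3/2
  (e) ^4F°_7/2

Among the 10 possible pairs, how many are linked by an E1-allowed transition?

3

(a)–(b): forbidden (parity, ΔS).
(a)–(c): forbidden (parity, ΔS, ΔJ).
(a)–(d): forbidden (ΔS).
(a)–(e): forbidden (ΔS).
(b)–(c): forbidden (parity, ΔJ).
(b)–(d): allowed.
(b)–(e): allowed.
(c)–(d): forbidden (ΔL, ΔJ).
(c)–(e): allowed.
(d)–(e): forbidden (parity, ΔL, ΔJ).
Allowed pairs: 3 of 10.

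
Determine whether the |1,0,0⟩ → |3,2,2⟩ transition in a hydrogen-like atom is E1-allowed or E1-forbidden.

Initial l = 0, final l = 2, so Δl = +2. E1 requires Δl = ±1: fails.
Δm_l = 2 − (0) = +2. E1 requires Δm_l = 0, ±1: fails.
The transition is electric-dipole forbidden.

forbidden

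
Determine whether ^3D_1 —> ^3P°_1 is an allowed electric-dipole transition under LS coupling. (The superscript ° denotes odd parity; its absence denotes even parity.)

Initial level: S=1, L=2, J=1, parity even. Final level: S=1, L=1, J=1, parity odd.
Parity must change: even → odd — ✓.
ΔS = 0: S: 1 → 1 — ✓.
ΔL = 0, ±1 (not L=0↔0): L: 2 → 1, ΔL = -1 — ✓.
ΔJ = 0, ±1 (not J=0↔0): J: 1 → 1, ΔJ = +0 — ✓.
All four E1 rules are satisfied.

allowed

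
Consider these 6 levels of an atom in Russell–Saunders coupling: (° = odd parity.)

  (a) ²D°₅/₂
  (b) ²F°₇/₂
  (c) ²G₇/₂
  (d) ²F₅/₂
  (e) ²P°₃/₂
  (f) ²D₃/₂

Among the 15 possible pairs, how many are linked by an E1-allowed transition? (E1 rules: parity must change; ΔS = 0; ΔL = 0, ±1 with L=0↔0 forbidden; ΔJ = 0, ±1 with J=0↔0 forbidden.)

5

(a)–(b): forbidden (parity).
(a)–(c): forbidden (ΔL).
(a)–(d): allowed.
(a)–(e): forbidden (parity).
(a)–(f): allowed.
(b)–(c): allowed.
(b)–(d): allowed.
(b)–(e): forbidden (parity, ΔL, ΔJ).
(b)–(f): forbidden (ΔJ).
(c)–(d): forbidden (parity).
(c)–(e): forbidden (ΔL, ΔJ).
(c)–(f): forbidden (parity, ΔL, ΔJ).
(d)–(e): forbidden (ΔL).
(d)–(f): forbidden (parity).
(e)–(f): allowed.
Allowed pairs: 5 of 15.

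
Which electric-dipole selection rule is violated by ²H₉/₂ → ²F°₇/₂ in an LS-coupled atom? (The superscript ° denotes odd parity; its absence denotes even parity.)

the ΔL = 0, ±1 rule

Reading off the term symbols: S 1/2→1/2, L 5→3, J 9/2→7/2, parity even→odd.
ΔS = 0: S: 1/2 → 1/2 — satisfied.
Parity must change: even → odd — satisfied.
ΔJ = 0, ±1 (not J=0↔0): J: 9/2 → 7/2, ΔJ = -1 — satisfied.
ΔL = 0, ±1 (not L=0↔0): L: 5 → 3, ΔL = -2 — violated.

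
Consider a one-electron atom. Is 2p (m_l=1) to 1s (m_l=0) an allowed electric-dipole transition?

allowed

Initial l = 1, final l = 0, so Δl = -1. E1 requires Δl = ±1: passes.
m_l: 1 → 0 (Δm_l = -1). |Δm_l| ≤ 1 passes.
All E1 selection rules are satisfied.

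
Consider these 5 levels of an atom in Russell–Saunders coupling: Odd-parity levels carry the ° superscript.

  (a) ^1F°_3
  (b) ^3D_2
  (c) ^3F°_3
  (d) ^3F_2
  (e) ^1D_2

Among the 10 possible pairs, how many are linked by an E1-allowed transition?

3

(a)–(b): forbidden (ΔS).
(a)–(c): forbidden (parity, ΔS).
(a)–(d): forbidden (ΔS).
(a)–(e): allowed.
(b)–(c): allowed.
(b)–(d): forbidden (parity).
(b)–(e): forbidden (parity, ΔS).
(c)–(d): allowed.
(c)–(e): forbidden (ΔS).
(d)–(e): forbidden (parity, ΔS).
Allowed pairs: 3 of 10.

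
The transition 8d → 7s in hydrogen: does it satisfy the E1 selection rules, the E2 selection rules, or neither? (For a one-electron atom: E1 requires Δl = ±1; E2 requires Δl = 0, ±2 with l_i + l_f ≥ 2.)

E2

Δl = 0 − 2 = -2; l_i + l_f = 2.
E1 (Δl = ±1): not satisfied.
E2 (Δl = 0,±2, l_i+l_f ≥ 2): satisfied.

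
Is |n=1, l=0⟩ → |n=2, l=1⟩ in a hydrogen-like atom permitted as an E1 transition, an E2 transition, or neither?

Δl = 1 − 0 = +1; l_i + l_f = 1.
E1 (Δl = ±1): satisfied.
E2 (Δl = 0,±2, l_i+l_f ≥ 2): not satisfied.

E1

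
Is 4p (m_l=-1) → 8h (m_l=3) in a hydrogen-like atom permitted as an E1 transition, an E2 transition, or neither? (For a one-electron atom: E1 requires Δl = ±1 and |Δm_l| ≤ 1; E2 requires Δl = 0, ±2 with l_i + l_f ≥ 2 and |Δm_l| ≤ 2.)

neither

Δl = 5 − 1 = +4; l_i + l_f = 6.
Δm_l = +4.
E1 (Δl = ±1, |Δm_l| ≤ 1): not satisfied.
E2 (Δl = 0,±2, l_i+l_f ≥ 2, |Δm_l| ≤ 2): not satisfied.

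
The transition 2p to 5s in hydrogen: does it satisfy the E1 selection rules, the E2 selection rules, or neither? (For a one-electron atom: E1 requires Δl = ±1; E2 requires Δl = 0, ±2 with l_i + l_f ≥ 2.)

E1

Δl = 0 − 1 = -1; l_i + l_f = 1.
E1 (Δl = ±1): satisfied.
E2 (Δl = 0,±2, l_i+l_f ≥ 2): not satisfied.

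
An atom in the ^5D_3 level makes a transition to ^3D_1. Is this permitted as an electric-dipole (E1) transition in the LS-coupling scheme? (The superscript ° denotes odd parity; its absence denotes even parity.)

forbidden

Reading off the term symbols: S 2→1, L 2→2, J 3→1, parity even→even.
Parity must change: even → even — fails.
ΔS = 0: S: 2 → 1 — fails.
ΔL = 0, ±1 (not L=0↔0): L: 2 → 2, ΔL = +0 — ok.
ΔJ = 0, ±1 (not J=0↔0): J: 3 → 1, ΔJ = -2 — fails.
Rule(s) violated: parity, ΔS, ΔJ.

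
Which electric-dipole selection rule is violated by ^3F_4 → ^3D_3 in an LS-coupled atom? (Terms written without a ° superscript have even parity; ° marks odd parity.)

Initial level: S=1, L=3, J=4, parity even. Final level: S=1, L=2, J=3, parity even.
Parity must change: even → even — violated.
ΔS = 0: S: 1 → 1 — satisfied.
ΔL = 0, ±1 (not L=0↔0): L: 3 → 2, ΔL = -1 — satisfied.
ΔJ = 0, ±1 (not J=0↔0): J: 4 → 3, ΔJ = -1 — satisfied.

parity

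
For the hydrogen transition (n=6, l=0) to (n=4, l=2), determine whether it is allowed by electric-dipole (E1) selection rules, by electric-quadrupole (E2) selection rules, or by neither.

Δl = 2 − 0 = +2; l_i + l_f = 2.
E1 (Δl = ±1): not satisfied.
E2 (Δl = 0,±2, l_i+l_f ≥ 2): satisfied.

E2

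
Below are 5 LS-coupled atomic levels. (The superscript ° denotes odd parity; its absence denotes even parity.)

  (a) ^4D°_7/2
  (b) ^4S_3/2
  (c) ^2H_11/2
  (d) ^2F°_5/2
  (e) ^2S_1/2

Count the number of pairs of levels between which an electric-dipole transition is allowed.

0

(a)–(b): forbidden (ΔL, ΔJ).
(a)–(c): forbidden (ΔS, ΔL, ΔJ).
(a)–(d): forbidden (parity, ΔS).
(a)–(e): forbidden (ΔS, ΔL, ΔJ).
(b)–(c): forbidden (parity, ΔS, ΔL, ΔJ).
(b)–(d): forbidden (ΔS, ΔL).
(b)–(e): forbidden (parity, ΔS, ΔL).
(c)–(d): forbidden (ΔL, ΔJ).
(c)–(e): forbidden (parity, ΔL, ΔJ).
(d)–(e): forbidden (ΔL, ΔJ).
Allowed pairs: 0 of 10.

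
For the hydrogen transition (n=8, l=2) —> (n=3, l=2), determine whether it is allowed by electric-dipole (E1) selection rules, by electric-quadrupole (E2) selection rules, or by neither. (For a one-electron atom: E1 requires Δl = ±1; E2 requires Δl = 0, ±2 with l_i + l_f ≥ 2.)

Δl = 2 − 2 = +0; l_i + l_f = 4.
E1 (Δl = ±1): not satisfied.
E2 (Δl = 0,±2, l_i+l_f ≥ 2): satisfied.

E2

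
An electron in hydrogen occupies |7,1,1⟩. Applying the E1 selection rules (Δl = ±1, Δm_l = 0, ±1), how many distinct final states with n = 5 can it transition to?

E1 requires Δl = ±1, so l_f ∈ {0, 2}; with 0 ≤ l_f ≤ n_f−1 = 4, the allowed l_f values are {0, 2}.
For l_f = 0: m_f ∈ {m_i−1, m_i, m_i+1} ∩ [−0, 0] = {0} → 1 state.
For l_f = 2: m_f ∈ {m_i−1, m_i, m_i+1} ∩ [−2, 2] = {0, 1, 2} → 3 states.
Total: 4.

4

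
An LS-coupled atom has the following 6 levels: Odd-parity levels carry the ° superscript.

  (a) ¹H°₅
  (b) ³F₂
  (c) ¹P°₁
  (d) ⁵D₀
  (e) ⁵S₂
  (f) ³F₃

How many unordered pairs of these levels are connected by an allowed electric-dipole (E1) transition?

(a)–(b): forbidden (ΔS, ΔL, ΔJ).
(a)–(c): forbidden (parity, ΔL, ΔJ).
(a)–(d): forbidden (ΔS, ΔL, ΔJ).
(a)–(e): forbidden (ΔS, ΔL, ΔJ).
(a)–(f): forbidden (ΔS, ΔL, ΔJ).
(b)–(c): forbidden (ΔS, ΔL).
(b)–(d): forbidden (parity, ΔS, ΔJ).
(b)–(e): forbidden (parity, ΔS, ΔL).
(b)–(f): forbidden (parity).
(c)–(d): forbidden (ΔS).
(c)–(e): forbidden (ΔS).
(c)–(f): forbidden (ΔS, ΔL, ΔJ).
(d)–(e): forbidden (parity, ΔL, ΔJ).
(d)–(f): forbidden (parity, ΔS, ΔJ).
(e)–(f): forbidden (parity, ΔS, ΔL).
Allowed pairs: 0 of 15.

0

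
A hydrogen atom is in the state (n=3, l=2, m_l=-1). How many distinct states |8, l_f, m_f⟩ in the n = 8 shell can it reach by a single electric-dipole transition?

5

E1 requires Δl = ±1, so l_f ∈ {1, 3}; with 0 ≤ l_f ≤ n_f−1 = 7, the allowed l_f values are {1, 3}.
For l_f = 1: m_f ∈ {m_i−1, m_i, m_i+1} ∩ [−1, 1] = {-1, 0} → 2 states.
For l_f = 3: m_f ∈ {m_i−1, m_i, m_i+1} ∩ [−3, 3] = {-2, -1, 0} → 3 states.
Total: 5.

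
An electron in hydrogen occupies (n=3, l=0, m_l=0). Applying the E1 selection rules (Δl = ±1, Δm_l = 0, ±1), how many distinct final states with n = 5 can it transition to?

E1 requires Δl = ±1, so l_f ∈ {-1, 1}; with 0 ≤ l_f ≤ n_f−1 = 4, the allowed l_f values are {1}.
For l_f = 1: m_f ∈ {m_i−1, m_i, m_i+1} ∩ [−1, 1] = {-1, 0, 1} → 3 states.
Total: 3.

3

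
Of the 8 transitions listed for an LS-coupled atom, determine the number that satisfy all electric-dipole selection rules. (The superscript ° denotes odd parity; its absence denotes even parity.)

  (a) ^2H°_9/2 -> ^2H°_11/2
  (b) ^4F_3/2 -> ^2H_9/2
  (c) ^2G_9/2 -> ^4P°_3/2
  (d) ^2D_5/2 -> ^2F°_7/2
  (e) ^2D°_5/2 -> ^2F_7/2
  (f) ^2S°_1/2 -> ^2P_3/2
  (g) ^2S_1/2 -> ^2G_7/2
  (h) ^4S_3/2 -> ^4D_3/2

3

(a) forbidden (parity fails)
(b) forbidden (parity, ΔS, ΔL, ΔJ fail)
(c) forbidden (ΔS, ΔL, ΔJ fail)
(d) allowed
(e) allowed
(f) allowed
(g) forbidden (parity, ΔL, ΔJ fail)
(h) forbidden (parity, ΔL fail)
Total allowed: 3 of 8.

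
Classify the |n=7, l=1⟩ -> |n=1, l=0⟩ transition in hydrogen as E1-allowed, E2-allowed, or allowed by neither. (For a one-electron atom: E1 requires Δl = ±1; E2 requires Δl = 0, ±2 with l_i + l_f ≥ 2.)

Δl = 0 − 1 = -1; l_i + l_f = 1.
E1 (Δl = ±1): satisfied.
E2 (Δl = 0,±2, l_i+l_f ≥ 2): not satisfied.

E1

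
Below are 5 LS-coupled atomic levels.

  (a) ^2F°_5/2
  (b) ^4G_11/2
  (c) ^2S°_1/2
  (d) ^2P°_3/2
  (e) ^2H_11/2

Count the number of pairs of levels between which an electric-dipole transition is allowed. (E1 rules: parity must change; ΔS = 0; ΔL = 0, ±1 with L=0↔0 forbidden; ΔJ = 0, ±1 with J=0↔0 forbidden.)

0

(a)–(b): forbidden (ΔS, ΔJ).
(a)–(c): forbidden (parity, ΔL, ΔJ).
(a)–(d): forbidden (parity, ΔL).
(a)–(e): forbidden (ΔL, ΔJ).
(b)–(c): forbidden (ΔS, ΔL, ΔJ).
(b)–(d): forbidden (ΔS, ΔL, ΔJ).
(b)–(e): forbidden (parity, ΔS).
(c)–(d): forbidden (parity).
(c)–(e): forbidden (ΔL, ΔJ).
(d)–(e): forbidden (ΔL, ΔJ).
Allowed pairs: 0 of 10.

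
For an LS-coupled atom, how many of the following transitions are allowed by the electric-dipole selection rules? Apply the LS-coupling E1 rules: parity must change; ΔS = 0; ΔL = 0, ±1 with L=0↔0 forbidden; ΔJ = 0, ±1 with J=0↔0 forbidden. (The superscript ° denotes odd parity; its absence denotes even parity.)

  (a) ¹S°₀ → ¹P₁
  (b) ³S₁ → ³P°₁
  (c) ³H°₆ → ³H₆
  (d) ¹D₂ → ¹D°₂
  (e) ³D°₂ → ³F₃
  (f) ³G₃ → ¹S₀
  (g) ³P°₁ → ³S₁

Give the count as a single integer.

(a) allowed
(b) allowed
(c) allowed
(d) allowed
(e) allowed
(f) forbidden (parity, ΔS, ΔL, ΔJ fail)
(g) allowed
Total allowed: 6 of 7.

6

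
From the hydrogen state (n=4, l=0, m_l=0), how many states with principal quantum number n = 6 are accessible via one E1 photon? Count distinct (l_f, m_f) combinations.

E1 requires Δl = ±1, so l_f ∈ {-1, 1}; with 0 ≤ l_f ≤ n_f−1 = 5, the allowed l_f values are {1}.
For l_f = 1: m_f ∈ {m_i−1, m_i, m_i+1} ∩ [−1, 1] = {-1, 0, 1} → 3 states.
Total: 3.

3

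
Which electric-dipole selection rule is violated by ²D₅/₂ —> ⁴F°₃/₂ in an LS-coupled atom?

the ΔS = 0 rule

Initial level: S=1/2, L=2, J=5/2, parity even. Final level: S=3/2, L=3, J=3/2, parity odd.
Parity must change: even → odd — passes.
ΔJ = 0, ±1 (not J=0↔0): J: 5/2 → 3/2, ΔJ = -1 — passes.
ΔL = 0, ±1 (not L=0↔0): L: 2 → 3, ΔL = +1 — passes.
ΔS = 0: S: 1/2 → 3/2 — fails.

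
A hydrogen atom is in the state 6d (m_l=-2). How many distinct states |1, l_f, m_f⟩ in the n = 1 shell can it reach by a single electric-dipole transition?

E1 requires l_f ∈ {1, 3}, but neither lies in [0, 0], so no final state is reachable.
Total: 0.

0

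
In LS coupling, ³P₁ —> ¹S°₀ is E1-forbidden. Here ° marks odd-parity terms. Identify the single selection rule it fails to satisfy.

Initial level: S=1, L=1, J=1, parity even. Final level: S=0, L=0, J=0, parity odd.
Parity must change: even → odd — passes.
ΔS = 0: S: 1 → 0 — fails.
ΔL = 0, ±1 (not L=0↔0): L: 1 → 0, ΔL = -1 — passes.
ΔJ = 0, ±1 (not J=0↔0): J: 1 → 0, ΔJ = -1 — passes.

the ΔS = 0 rule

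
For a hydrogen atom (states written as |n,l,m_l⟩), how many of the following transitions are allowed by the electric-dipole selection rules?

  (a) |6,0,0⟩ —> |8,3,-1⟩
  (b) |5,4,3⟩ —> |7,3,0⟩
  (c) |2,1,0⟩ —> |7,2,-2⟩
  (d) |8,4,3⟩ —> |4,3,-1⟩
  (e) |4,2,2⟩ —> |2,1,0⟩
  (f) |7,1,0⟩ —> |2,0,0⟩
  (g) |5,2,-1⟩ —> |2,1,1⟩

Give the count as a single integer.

1

(a) forbidden — Δl = +3 (E1 requires Δl = ±1)
(b) forbidden — Δm_l = -3 (E1 requires Δm_l = 0, ±1)
(c) forbidden — Δm_l = -2 (E1 requires Δm_l = 0, ±1)
(d) forbidden — Δm_l = -4 (E1 requires Δm_l = 0, ±1)
(e) forbidden — Δm_l = -2 (E1 requires Δm_l = 0, ±1)
(f) allowed
(g) forbidden — Δm_l = +2 (E1 requires Δm_l = 0, ±1)
Total allowed: 1 of 7.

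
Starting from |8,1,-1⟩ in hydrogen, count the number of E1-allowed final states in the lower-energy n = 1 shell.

E1 requires Δl = ±1, so l_f ∈ {0, 2}; with 0 ≤ l_f ≤ n_f−1 = 0, the allowed l_f values are {0}.
For l_f = 0: m_f ∈ {m_i−1, m_i, m_i+1} ∩ [−0, 0] = {0} → 1 state.
Total: 1.

1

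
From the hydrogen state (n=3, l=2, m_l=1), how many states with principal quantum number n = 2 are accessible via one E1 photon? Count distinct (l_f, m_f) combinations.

2

E1 requires Δl = ±1, so l_f ∈ {1, 3}; with 0 ≤ l_f ≤ n_f−1 = 1, the allowed l_f values are {1}.
For l_f = 1: m_f ∈ {m_i−1, m_i, m_i+1} ∩ [−1, 1] = {0, 1} → 2 states.
Total: 2.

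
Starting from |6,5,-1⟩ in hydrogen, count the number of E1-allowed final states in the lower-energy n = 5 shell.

3

E1 requires Δl = ±1, so l_f ∈ {4, 6}; with 0 ≤ l_f ≤ n_f−1 = 4, the allowed l_f values are {4}.
For l_f = 4: m_f ∈ {m_i−1, m_i, m_i+1} ∩ [−4, 4] = {-2, -1, 0} → 3 states.
Total: 3.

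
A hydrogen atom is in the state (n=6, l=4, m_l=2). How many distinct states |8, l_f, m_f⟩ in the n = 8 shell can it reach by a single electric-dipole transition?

E1 requires Δl = ±1, so l_f ∈ {3, 5}; with 0 ≤ l_f ≤ n_f−1 = 7, the allowed l_f values are {3, 5}.
For l_f = 3: m_f ∈ {m_i−1, m_i, m_i+1} ∩ [−3, 3] = {1, 2, 3} → 3 states.
For l_f = 5: m_f ∈ {m_i−1, m_i, m_i+1} ∩ [−5, 5] = {1, 2, 3} → 3 states.
Total: 6.

6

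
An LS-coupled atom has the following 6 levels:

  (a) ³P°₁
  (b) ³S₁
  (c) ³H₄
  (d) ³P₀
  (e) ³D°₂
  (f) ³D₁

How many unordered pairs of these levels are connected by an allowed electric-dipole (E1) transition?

4

(a)–(b): allowed.
(a)–(c): forbidden (ΔL, ΔJ).
(a)–(d): allowed.
(a)–(e): forbidden (parity).
(a)–(f): allowed.
(b)–(c): forbidden (parity, ΔL, ΔJ).
(b)–(d): forbidden (parity).
(b)–(e): forbidden (ΔL).
(b)–(f): forbidden (parity, ΔL).
(c)–(d): forbidden (parity, ΔL, ΔJ).
(c)–(e): forbidden (ΔL, ΔJ).
(c)–(f): forbidden (parity, ΔL, ΔJ).
(d)–(e): forbidden (ΔJ).
(d)–(f): forbidden (parity).
(e)–(f): allowed.
Allowed pairs: 4 of 15.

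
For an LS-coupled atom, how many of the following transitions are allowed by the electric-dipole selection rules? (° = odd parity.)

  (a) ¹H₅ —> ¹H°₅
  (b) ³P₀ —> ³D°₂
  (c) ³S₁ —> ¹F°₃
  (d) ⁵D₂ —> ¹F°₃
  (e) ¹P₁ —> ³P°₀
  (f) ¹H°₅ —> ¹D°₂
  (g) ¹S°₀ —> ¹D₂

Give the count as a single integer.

1

(a) allowed
(b) forbidden (ΔJ fails)
(c) forbidden (ΔS, ΔL, ΔJ fail)
(d) forbidden (ΔS fails)
(e) forbidden (ΔS fails)
(f) forbidden (parity, ΔL, ΔJ fail)
(g) forbidden (ΔL, ΔJ fail)
Total allowed: 1 of 7.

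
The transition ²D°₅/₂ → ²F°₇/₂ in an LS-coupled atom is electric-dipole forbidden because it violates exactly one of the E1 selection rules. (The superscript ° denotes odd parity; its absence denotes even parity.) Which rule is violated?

parity

Reading off the term symbols: S 1/2→1/2, L 2→3, J 5/2→7/2, parity odd→odd.
ΔJ = 0, ±1 (not J=0↔0): J: 5/2 → 7/2, ΔJ = +1 — satisfied.
Parity must change: odd → odd — violated.
ΔS = 0: S: 1/2 → 1/2 — satisfied.
ΔL = 0, ±1 (not L=0↔0): L: 2 → 3, ΔL = +1 — satisfied.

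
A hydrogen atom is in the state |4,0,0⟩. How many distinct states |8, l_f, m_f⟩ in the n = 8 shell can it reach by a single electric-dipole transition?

3

E1 requires Δl = ±1, so l_f ∈ {-1, 1}; with 0 ≤ l_f ≤ n_f−1 = 7, the allowed l_f values are {1}.
For l_f = 1: m_f ∈ {m_i−1, m_i, m_i+1} ∩ [−1, 1] = {-1, 0, 1} → 3 states.
Total: 3.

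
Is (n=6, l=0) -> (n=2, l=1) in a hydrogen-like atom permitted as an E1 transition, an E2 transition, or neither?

E1

Δl = 1 − 0 = +1; l_i + l_f = 1.
E1 (Δl = ±1): satisfied.
E2 (Δl = 0,±2, l_i+l_f ≥ 2): not satisfied.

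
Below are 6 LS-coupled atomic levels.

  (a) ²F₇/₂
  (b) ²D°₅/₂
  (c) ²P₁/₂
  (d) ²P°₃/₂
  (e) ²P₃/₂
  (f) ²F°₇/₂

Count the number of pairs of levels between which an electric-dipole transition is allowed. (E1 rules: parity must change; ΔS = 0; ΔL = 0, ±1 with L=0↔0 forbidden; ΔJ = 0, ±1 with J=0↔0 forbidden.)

5

(a)–(b): allowed.
(a)–(c): forbidden (parity, ΔL, ΔJ).
(a)–(d): forbidden (ΔL, ΔJ).
(a)–(e): forbidden (parity, ΔL, ΔJ).
(a)–(f): allowed.
(b)–(c): forbidden (ΔJ).
(b)–(d): forbidden (parity).
(b)–(e): allowed.
(b)–(f): forbidden (parity).
(c)–(d): allowed.
(c)–(e): forbidden (parity).
(c)–(f): forbidden (ΔL, ΔJ).
(d)–(e): allowed.
(d)–(f): forbidden (parity, ΔL, ΔJ).
(e)–(f): forbidden (ΔL, ΔJ).
Allowed pairs: 5 of 15.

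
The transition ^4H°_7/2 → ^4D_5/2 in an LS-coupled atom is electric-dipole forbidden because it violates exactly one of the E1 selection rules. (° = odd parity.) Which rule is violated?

the ΔL = 0, ±1 rule

Initial level: S=3/2, L=5, J=7/2, parity odd. Final level: S=3/2, L=2, J=5/2, parity even.
ΔL = 0, ±1 (not L=0↔0): L: 5 → 2, ΔL = -3 — fails.
ΔS = 0: S: 3/2 → 3/2 — passes.
Parity must change: odd → even — passes.
ΔJ = 0, ±1 (not J=0↔0): J: 7/2 → 5/2, ΔJ = -1 — passes.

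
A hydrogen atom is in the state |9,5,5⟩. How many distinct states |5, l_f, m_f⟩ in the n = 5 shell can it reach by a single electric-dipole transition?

1

E1 requires Δl = ±1, so l_f ∈ {4, 6}; with 0 ≤ l_f ≤ n_f−1 = 4, the allowed l_f values are {4}.
For l_f = 4: m_f ∈ {m_i−1, m_i, m_i+1} ∩ [−4, 4] = {4} → 1 state.
Total: 1.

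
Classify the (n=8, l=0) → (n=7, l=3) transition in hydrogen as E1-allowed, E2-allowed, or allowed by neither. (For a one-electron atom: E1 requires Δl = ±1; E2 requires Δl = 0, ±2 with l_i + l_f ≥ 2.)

neither

Δl = 3 − 0 = +3; l_i + l_f = 3.
E1 (Δl = ±1): not satisfied.
E2 (Δl = 0,±2, l_i+l_f ≥ 2): not satisfied.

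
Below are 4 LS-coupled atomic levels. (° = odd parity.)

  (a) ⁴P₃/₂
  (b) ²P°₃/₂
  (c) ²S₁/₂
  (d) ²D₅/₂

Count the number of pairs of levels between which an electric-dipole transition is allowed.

2

(a)–(b): forbidden (ΔS).
(a)–(c): forbidden (parity, ΔS).
(a)–(d): forbidden (parity, ΔS).
(b)–(c): allowed.
(b)–(d): allowed.
(c)–(d): forbidden (parity, ΔL, ΔJ).
Allowed pairs: 2 of 6.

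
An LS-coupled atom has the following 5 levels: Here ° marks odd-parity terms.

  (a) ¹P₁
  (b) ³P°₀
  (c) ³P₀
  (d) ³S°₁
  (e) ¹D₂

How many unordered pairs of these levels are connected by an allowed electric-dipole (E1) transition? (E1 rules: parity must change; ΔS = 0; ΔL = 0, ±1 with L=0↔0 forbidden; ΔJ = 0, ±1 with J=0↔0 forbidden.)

1

(a)–(b): forbidden (ΔS).
(a)–(c): forbidden (parity, ΔS).
(a)–(d): forbidden (ΔS).
(a)–(e): forbidden (parity).
(b)–(c): forbidden (ΔJ).
(b)–(d): forbidden (parity).
(b)–(e): forbidden (ΔS, ΔJ).
(c)–(d): allowed.
(c)–(e): forbidden (parity, ΔS, ΔJ).
(d)–(e): forbidden (ΔS, ΔL).
Allowed pairs: 1 of 10.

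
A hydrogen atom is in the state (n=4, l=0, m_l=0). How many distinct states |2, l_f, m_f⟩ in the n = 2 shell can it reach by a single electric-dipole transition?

3

E1 requires Δl = ±1, so l_f ∈ {-1, 1}; with 0 ≤ l_f ≤ n_f−1 = 1, the allowed l_f values are {1}.
For l_f = 1: m_f ∈ {m_i−1, m_i, m_i+1} ∩ [−1, 1] = {-1, 0, 1} → 3 states.
Total: 3.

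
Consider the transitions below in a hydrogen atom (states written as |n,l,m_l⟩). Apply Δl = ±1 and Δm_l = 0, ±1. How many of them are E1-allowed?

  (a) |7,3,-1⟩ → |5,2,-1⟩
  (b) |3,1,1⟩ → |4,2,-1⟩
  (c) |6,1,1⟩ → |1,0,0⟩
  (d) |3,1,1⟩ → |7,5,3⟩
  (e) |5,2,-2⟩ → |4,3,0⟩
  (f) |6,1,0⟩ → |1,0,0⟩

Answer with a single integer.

3

(a) allowed
(b) forbidden — Δm_l = -2 (E1 requires Δm_l = 0, ±1)
(c) allowed
(d) forbidden — Δl = +4 (E1 requires Δl = ±1); Δm_l = +2 (E1 requires Δm_l = 0, ±1)
(e) forbidden — Δm_l = +2 (E1 requires Δm_l = 0, ±1)
(f) allowed
Total allowed: 3 of 6.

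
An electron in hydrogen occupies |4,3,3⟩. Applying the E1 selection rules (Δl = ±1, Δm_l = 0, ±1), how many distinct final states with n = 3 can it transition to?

1

E1 requires Δl = ±1, so l_f ∈ {2, 4}; with 0 ≤ l_f ≤ n_f−1 = 2, the allowed l_f values are {2}.
For l_f = 2: m_f ∈ {m_i−1, m_i, m_i+1} ∩ [−2, 2] = {2} → 1 state.
Total: 1.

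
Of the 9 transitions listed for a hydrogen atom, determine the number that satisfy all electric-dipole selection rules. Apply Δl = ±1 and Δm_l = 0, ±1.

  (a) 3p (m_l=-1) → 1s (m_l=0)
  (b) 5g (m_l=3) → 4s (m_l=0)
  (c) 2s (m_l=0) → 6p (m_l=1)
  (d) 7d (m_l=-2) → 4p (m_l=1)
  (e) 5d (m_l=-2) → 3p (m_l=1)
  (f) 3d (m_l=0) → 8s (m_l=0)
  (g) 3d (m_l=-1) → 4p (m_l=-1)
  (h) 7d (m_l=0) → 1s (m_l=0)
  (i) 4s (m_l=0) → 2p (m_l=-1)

(a) allowed
(b) forbidden — Δl = -4 (E1 requires Δl = ±1); Δm_l = -3 (E1 requires Δm_l = 0, ±1)
(c) allowed
(d) forbidden — Δm_l = +3 (E1 requires Δm_l = 0, ±1)
(e) forbidden — Δm_l = +3 (E1 requires Δm_l = 0, ±1)
(f) forbidden — Δl = -2 (E1 requires Δl = ±1)
(g) allowed
(h) forbidden — Δl = -2 (E1 requires Δl = ±1)
(i) allowed
Total allowed: 4 of 9.

4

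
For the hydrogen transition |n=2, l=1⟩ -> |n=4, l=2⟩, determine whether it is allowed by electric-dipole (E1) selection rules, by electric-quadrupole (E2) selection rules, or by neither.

Δl = 2 − 1 = +1; l_i + l_f = 3.
E1 (Δl = ±1): satisfied.
E2 (Δl = 0,±2, l_i+l_f ≥ 2): not satisfied.

E1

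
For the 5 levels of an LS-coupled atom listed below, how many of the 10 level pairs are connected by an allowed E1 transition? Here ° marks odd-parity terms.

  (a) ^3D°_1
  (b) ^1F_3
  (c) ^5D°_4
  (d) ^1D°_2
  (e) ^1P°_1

(a)–(b): forbidden (ΔS, ΔJ).
(a)–(c): forbidden (parity, ΔS, ΔJ).
(a)–(d): forbidden (parity, ΔS).
(a)–(e): forbidden (parity, ΔS).
(b)–(c): forbidden (ΔS).
(b)–(d): allowed.
(b)–(e): forbidden (ΔL, ΔJ).
(c)–(d): forbidden (parity, ΔS, ΔJ).
(c)–(e): forbidden (parity, ΔS, ΔJ).
(d)–(e): forbidden (parity).
Allowed pairs: 1 of 10.

1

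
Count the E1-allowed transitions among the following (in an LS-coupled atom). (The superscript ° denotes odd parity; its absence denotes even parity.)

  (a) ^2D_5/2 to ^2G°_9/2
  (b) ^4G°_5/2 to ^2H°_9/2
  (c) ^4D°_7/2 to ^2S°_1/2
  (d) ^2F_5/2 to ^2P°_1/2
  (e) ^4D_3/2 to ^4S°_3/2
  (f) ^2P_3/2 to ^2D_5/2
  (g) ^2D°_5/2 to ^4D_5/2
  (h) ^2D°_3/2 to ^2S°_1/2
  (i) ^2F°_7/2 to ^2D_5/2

(a) forbidden (ΔL, ΔJ fail)
(b) forbidden (parity, ΔS, ΔJ fail)
(c) forbidden (parity, ΔS, ΔL, ΔJ fail)
(d) forbidden (ΔL, ΔJ fail)
(e) forbidden (ΔL fails)
(f) forbidden (parity fails)
(g) forbidden (ΔS fails)
(h) forbidden (parity, ΔL fail)
(i) allowed
Total allowed: 1 of 9.

1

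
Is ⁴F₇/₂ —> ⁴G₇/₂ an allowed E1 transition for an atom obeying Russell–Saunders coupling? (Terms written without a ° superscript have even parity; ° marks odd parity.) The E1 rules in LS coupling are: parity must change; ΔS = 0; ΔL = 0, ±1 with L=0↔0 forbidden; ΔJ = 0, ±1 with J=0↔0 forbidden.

Parity must change: even → even — fails.
ΔS = 0: S: 3/2 → 3/2 — passes.
ΔL = 0, ±1 (not L=0↔0): L: 3 → 4, ΔL = +1 — passes.
ΔJ = 0, ±1 (not J=0↔0): J: 7/2 → 7/2, ΔJ = +0 — passes.
Rule(s) violated: parity.

forbidden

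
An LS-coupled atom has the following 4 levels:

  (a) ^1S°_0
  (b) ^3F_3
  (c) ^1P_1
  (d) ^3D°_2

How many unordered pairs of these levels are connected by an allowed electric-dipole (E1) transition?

(a)–(b): forbidden (ΔS, ΔL, ΔJ).
(a)–(c): allowed.
(a)–(d): forbidden (parity, ΔS, ΔL, ΔJ).
(b)–(c): forbidden (parity, ΔS, ΔL, ΔJ).
(b)–(d): allowed.
(c)–(d): forbidden (ΔS).
Allowed pairs: 2 of 6.

2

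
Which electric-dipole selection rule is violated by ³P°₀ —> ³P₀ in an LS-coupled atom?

the J=0 ↔ J=0 exclusion

Parity must change: odd → even — ✓.
ΔJ = 0, ±1 (not J=0↔0): J: 0 → 0, ΔJ = +0 — ✗.
ΔS = 0: S: 1 → 1 — ✓.
ΔL = 0, ±1 (not L=0↔0): L: 1 → 1, ΔL = +0 — ✓.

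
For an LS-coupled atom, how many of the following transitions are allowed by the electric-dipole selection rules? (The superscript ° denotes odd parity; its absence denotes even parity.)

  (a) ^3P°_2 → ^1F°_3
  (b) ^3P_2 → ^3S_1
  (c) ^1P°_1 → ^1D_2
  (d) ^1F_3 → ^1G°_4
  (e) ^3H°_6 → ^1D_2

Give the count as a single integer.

2

(a) forbidden (parity, ΔS, ΔL fail)
(b) forbidden (parity fails)
(c) allowed
(d) allowed
(e) forbidden (ΔS, ΔL, ΔJ fail)
Total allowed: 2 of 5.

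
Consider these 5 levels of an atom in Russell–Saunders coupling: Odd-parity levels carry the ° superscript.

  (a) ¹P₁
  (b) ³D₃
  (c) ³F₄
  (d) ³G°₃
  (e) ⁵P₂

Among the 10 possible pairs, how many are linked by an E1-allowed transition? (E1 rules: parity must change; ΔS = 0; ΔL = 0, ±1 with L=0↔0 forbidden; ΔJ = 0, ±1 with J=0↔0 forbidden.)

1

(a)–(b): forbidden (parity, ΔS, ΔJ).
(a)–(c): forbidden (parity, ΔS, ΔL, ΔJ).
(a)–(d): forbidden (ΔS, ΔL, ΔJ).
(a)–(e): forbidden (parity, ΔS).
(b)–(c): forbidden (parity).
(b)–(d): forbidden (ΔL).
(b)–(e): forbidden (parity, ΔS).
(c)–(d): allowed.
(c)–(e): forbidden (parity, ΔS, ΔL, ΔJ).
(d)–(e): forbidden (ΔS, ΔL).
Allowed pairs: 1 of 10.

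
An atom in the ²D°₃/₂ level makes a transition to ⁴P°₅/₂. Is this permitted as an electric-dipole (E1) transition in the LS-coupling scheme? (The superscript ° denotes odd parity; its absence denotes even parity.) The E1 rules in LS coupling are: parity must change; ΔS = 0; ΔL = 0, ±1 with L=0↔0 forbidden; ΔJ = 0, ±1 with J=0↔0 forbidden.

forbidden

Initial level: S=1/2, L=2, J=3/2, parity odd. Final level: S=3/2, L=1, J=5/2, parity odd.
Parity must change: odd → odd — ✗.
ΔS = 0: S: 1/2 → 3/2 — ✗.
ΔL = 0, ±1 (not L=0↔0): L: 2 → 1, ΔL = -1 — ✓.
ΔJ = 0, ±1 (not J=0↔0): J: 3/2 → 5/2, ΔJ = +1 — ✓.
Rule(s) violated: parity, ΔS.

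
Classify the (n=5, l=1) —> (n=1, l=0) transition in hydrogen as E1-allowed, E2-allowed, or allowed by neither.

Δl = 0 − 1 = -1; l_i + l_f = 1.
E1 (Δl = ±1): satisfied.
E2 (Δl = 0,±2, l_i+l_f ≥ 2): not satisfied.

E1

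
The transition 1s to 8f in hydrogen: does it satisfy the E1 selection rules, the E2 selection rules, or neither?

Δl = 3 − 0 = +3; l_i + l_f = 3.
E1 (Δl = ±1): not satisfied.
E2 (Δl = 0,±2, l_i+l_f ≥ 2): not satisfied.

neither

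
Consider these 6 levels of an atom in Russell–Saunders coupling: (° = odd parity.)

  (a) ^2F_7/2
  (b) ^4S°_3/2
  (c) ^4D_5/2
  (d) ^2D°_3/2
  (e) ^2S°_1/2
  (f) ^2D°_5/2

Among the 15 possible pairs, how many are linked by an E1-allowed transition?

(a)–(b): forbidden (ΔS, ΔL, ΔJ).
(a)–(c): forbidden (parity, ΔS).
(a)–(d): forbidden (ΔJ).
(a)–(e): forbidden (ΔL, ΔJ).
(a)–(f): allowed.
(b)–(c): forbidden (ΔL).
(b)–(d): forbidden (parity, ΔS, ΔL).
(b)–(e): forbidden (parity, ΔS, ΔL).
(b)–(f): forbidden (parity, ΔS, ΔL).
(c)–(d): forbidden (ΔS).
(c)–(e): forbidden (ΔS, ΔL, ΔJ).
(c)–(f): forbidden (ΔS).
(d)–(e): forbidden (parity, ΔL).
(d)–(f): forbidden (parity).
(e)–(f): forbidden (parity, ΔL, ΔJ).
Allowed pairs: 1 of 15.

1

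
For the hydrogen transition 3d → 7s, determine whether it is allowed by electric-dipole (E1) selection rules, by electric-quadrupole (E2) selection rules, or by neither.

Δl = 0 − 2 = -2; l_i + l_f = 2.
E1 (Δl = ±1): not satisfied.
E2 (Δl = 0,±2, l_i+l_f ≥ 2): satisfied.

E2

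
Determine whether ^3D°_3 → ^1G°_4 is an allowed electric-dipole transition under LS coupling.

Reading off the term symbols: S 1→0, L 2→4, J 3→4, parity odd→odd.
ΔS = 0: S: 1 → 0 — fails.
Parity must change: odd → odd — fails.
ΔJ = 0, ±1 (not J=0↔0): J: 3 → 4, ΔJ = +1 — passes.
ΔL = 0, ±1 (not L=0↔0): L: 2 → 4, ΔL = +2 — fails.
Rule(s) violated: parity, ΔS, ΔL.

forbidden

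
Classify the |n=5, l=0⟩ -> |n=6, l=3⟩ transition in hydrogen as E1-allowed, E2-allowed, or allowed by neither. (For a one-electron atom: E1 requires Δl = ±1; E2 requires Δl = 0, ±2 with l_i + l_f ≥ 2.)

neither

Δl = 3 − 0 = +3; l_i + l_f = 3.
E1 (Δl = ±1): not satisfied.
E2 (Δl = 0,±2, l_i+l_f ≥ 2): not satisfied.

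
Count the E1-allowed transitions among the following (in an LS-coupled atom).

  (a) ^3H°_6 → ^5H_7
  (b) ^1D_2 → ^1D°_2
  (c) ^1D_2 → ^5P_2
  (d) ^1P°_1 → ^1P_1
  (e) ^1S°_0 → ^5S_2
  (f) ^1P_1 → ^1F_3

(a) forbidden (ΔS fails)
(b) allowed
(c) forbidden (parity, ΔS fail)
(d) allowed
(e) forbidden (ΔS, ΔL, ΔJ fail)
(f) forbidden (parity, ΔL, ΔJ fail)
Total allowed: 2 of 6.

2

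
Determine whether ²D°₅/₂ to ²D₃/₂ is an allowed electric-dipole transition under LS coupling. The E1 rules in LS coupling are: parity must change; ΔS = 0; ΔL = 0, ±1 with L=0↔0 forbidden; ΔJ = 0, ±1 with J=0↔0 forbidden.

allowed

Reading off the term symbols: S 1/2→1/2, L 2→2, J 5/2→3/2, parity odd→even.
ΔS = 0: S: 1/2 → 1/2 — ok.
ΔJ = 0, ±1 (not J=0↔0): J: 5/2 → 3/2, ΔJ = -1 — ok.
ΔL = 0, ±1 (not L=0↔0): L: 2 → 2, ΔL = +0 — ok.
Parity must change: odd → even — ok.
All four E1 rules are satisfied.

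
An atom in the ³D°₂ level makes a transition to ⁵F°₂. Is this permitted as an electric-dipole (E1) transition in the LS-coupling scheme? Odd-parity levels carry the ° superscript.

Parity must change: odd → odd — fails.
ΔS = 0: S: 1 → 2 — fails.
ΔL = 0, ±1 (not L=0↔0): L: 2 → 3, ΔL = +1 — ok.
ΔJ = 0, ±1 (not J=0↔0): J: 2 → 2, ΔJ = +0 — ok.
Rule(s) violated: parity, ΔS.

forbidden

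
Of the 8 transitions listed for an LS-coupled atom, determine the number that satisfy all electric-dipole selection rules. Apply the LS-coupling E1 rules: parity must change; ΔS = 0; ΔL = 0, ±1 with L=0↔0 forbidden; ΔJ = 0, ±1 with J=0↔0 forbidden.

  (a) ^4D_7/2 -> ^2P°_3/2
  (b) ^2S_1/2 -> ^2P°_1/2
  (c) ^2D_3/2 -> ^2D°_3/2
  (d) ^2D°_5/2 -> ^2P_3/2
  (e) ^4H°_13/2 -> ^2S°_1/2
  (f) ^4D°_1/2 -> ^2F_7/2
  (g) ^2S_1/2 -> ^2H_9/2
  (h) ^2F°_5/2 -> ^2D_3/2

(a) forbidden (ΔS, ΔJ fail)
(b) allowed
(c) allowed
(d) allowed
(e) forbidden (parity, ΔS, ΔL, ΔJ fail)
(f) forbidden (ΔS, ΔJ fail)
(g) forbidden (parity, ΔL, ΔJ fail)
(h) allowed
Total allowed: 4 of 8.

4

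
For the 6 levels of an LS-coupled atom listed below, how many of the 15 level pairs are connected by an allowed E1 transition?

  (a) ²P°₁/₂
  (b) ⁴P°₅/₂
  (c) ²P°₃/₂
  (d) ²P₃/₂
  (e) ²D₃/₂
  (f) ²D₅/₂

(a)–(b): forbidden (parity, ΔS, ΔJ).
(a)–(c): forbidden (parity).
(a)–(d): allowed.
(a)–(e): allowed.
(a)–(f): forbidden (ΔJ).
(b)–(c): forbidden (parity, ΔS).
(b)–(d): forbidden (ΔS).
(b)–(e): forbidden (ΔS).
(b)–(f): forbidden (ΔS).
(c)–(d): allowed.
(c)–(e): allowed.
(c)–(f): allowed.
(d)–(e): forbidden (parity).
(d)–(f): forbidden (parity).
(e)–(f): forbidden (parity).
Allowed pairs: 5 of 15.

5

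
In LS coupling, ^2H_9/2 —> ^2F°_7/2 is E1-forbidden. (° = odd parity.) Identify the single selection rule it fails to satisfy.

the ΔL = 0, ±1 rule

Initial level: S=1/2, L=5, J=9/2, parity even. Final level: S=1/2, L=3, J=7/2, parity odd.
Parity must change: even → odd — satisfied.
ΔL = 0, ±1 (not L=0↔0): L: 5 → 3, ΔL = -2 — violated.
ΔJ = 0, ±1 (not J=0↔0): J: 9/2 → 7/2, ΔJ = -1 — satisfied.
ΔS = 0: S: 1/2 → 1/2 — satisfied.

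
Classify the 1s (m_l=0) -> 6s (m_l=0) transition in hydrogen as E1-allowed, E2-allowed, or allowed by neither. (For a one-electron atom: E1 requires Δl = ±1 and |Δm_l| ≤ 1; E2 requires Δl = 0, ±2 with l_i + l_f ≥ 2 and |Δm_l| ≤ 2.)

Δl = 0 − 0 = +0; l_i + l_f = 0.
Δm_l = +0.
E1 (Δl = ±1, |Δm_l| ≤ 1): not satisfied.
E2 (Δl = 0,±2, l_i+l_f ≥ 2, |Δm_l| ≤ 2): not satisfied.

neither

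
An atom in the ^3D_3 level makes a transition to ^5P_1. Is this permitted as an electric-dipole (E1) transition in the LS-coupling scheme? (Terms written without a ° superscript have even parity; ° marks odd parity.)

ΔS = 0: S: 1 → 2 — fails.
Parity must change: even → even — fails.
ΔL = 0, ±1 (not L=0↔0): L: 2 → 1, ΔL = -1 — ok.
ΔJ = 0, ±1 (not J=0↔0): J: 3 → 1, ΔJ = -2 — fails.
Rule(s) violated: parity, ΔS, ΔJ.

forbidden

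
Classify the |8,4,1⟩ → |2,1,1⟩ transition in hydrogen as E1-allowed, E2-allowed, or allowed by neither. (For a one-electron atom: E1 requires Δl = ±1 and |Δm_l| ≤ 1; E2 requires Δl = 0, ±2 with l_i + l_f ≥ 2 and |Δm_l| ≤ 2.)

neither

Δl = 1 − 4 = -3; l_i + l_f = 5.
Δm_l = +0.
E1 (Δl = ±1, |Δm_l| ≤ 1): not satisfied.
E2 (Δl = 0,±2, l_i+l_f ≥ 2, |Δm_l| ≤ 2): not satisfied.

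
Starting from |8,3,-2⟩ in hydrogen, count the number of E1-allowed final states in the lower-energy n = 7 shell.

5

E1 requires Δl = ±1, so l_f ∈ {2, 4}; with 0 ≤ l_f ≤ n_f−1 = 6, the allowed l_f values are {2, 4}.
For l_f = 2: m_f ∈ {m_i−1, m_i, m_i+1} ∩ [−2, 2] = {-2, -1} → 2 states.
For l_f = 4: m_f ∈ {m_i−1, m_i, m_i+1} ∩ [−4, 4] = {-3, -2, -1} → 3 states.
Total: 5.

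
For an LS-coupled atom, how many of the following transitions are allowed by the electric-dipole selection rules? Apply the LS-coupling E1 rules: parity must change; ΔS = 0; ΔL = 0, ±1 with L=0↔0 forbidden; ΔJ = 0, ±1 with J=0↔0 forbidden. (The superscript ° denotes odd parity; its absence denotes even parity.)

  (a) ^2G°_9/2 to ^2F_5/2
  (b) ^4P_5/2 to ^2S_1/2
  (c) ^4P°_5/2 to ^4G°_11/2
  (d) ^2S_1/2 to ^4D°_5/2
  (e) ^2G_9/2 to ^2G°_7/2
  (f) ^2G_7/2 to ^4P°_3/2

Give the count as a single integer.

1

(a) forbidden (ΔJ fails)
(b) forbidden (parity, ΔS, ΔJ fail)
(c) forbidden (parity, ΔL, ΔJ fail)
(d) forbidden (ΔS, ΔL, ΔJ fail)
(e) allowed
(f) forbidden (ΔS, ΔL, ΔJ fail)
Total allowed: 1 of 6.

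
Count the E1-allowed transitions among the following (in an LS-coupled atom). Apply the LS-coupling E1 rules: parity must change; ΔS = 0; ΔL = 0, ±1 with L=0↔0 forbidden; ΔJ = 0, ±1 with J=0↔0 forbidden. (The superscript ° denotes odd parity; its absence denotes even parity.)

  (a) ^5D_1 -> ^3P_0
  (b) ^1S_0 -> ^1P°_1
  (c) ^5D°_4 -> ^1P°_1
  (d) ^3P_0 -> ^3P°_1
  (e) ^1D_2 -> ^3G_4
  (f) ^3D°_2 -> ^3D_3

(a) forbidden (parity, ΔS fail)
(b) allowed
(c) forbidden (parity, ΔS, ΔJ fail)
(d) allowed
(e) forbidden (parity, ΔS, ΔL, ΔJ fail)
(f) allowed
Total allowed: 3 of 6.

3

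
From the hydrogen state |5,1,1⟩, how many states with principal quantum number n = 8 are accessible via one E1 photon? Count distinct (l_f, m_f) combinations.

4

E1 requires Δl = ±1, so l_f ∈ {0, 2}; with 0 ≤ l_f ≤ n_f−1 = 7, the allowed l_f values are {0, 2}.
For l_f = 0: m_f ∈ {m_i−1, m_i, m_i+1} ∩ [−0, 0] = {0} → 1 state.
For l_f = 2: m_f ∈ {m_i−1, m_i, m_i+1} ∩ [−2, 2] = {0, 1, 2} → 3 states.
Total: 4.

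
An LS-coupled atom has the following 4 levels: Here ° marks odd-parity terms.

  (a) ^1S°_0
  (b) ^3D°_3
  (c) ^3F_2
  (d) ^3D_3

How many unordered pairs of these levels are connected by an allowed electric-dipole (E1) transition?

(a)–(b): forbidden (parity, ΔS, ΔL, ΔJ).
(a)–(c): forbidden (ΔS, ΔL, ΔJ).
(a)–(d): forbidden (ΔS, ΔL, ΔJ).
(b)–(c): allowed.
(b)–(d): allowed.
(c)–(d): forbidden (parity).
Allowed pairs: 2 of 6.

2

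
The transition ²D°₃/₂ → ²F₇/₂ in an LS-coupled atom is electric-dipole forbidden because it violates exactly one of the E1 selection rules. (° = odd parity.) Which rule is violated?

Parity must change: odd → even — satisfied.
ΔS = 0: S: 1/2 → 1/2 — satisfied.
ΔL = 0, ±1 (not L=0↔0): L: 2 → 3, ΔL = +1 — satisfied.
ΔJ = 0, ±1 (not J=0↔0): J: 3/2 → 7/2, ΔJ = +2 — violated.

the ΔJ = 0, ±1 rule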